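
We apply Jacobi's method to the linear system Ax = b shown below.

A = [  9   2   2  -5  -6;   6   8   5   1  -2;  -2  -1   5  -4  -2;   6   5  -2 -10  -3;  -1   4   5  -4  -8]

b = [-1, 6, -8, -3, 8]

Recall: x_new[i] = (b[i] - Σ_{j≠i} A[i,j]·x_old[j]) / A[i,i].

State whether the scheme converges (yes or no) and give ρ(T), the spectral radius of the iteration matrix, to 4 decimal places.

Diagonal D = diag(9, 8, 5, -10, -8); L, U strict lower/upper.
Jacobi T = -D⁻¹(L+U): T[1,3] = -(1)/(8) = -0.1250; T[1,1] = 0.
  T[0,:] = [+0.0000  -0.2222  -0.2222  +0.5556  +0.6667]
  T[1,:] = [-0.7500  +0.0000  -0.6250  -0.1250  +0.2500]
  T[2,:] = [+0.4000  +0.2000  +0.0000  +0.8000  +0.4000]
  T[3,:] = [+0.6000  +0.5000  -0.2000  +0.0000  -0.3000]
  T[4,:] = [-0.1250  +0.5000  +0.6250  -0.5000  +0.0000]
|roots of det(T-λI)|: 1.2792, 0.6950, 0.6950, 0.4895, 0.4895.
ρ(T) = max|λ| = 1.2792; 1.2792 > 1 ⇒ diverges.

no, ρ = 1.2792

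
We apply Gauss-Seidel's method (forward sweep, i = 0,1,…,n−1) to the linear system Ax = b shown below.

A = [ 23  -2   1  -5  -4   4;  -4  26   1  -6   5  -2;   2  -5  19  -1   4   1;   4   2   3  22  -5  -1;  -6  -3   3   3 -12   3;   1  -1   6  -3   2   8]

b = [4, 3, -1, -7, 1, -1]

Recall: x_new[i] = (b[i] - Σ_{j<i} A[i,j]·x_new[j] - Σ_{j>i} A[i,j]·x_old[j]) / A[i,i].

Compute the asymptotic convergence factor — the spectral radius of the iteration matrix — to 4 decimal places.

0.3157

A = D + L + U where D = diag(23, 26, 19, 22, -12, 8).
Gauss-Seidel: T = -(D+L)⁻¹U, row 0 first, T[0,3] = -(-5)/(23) = +0.2174; later rows by forward substitution.
  T[0,:] = [+0.0000  +0.0870  -0.0435  +0.2174  +0.1739  -0.1739]
  T[1,:] = [+0.0000  +0.0134  -0.0452  +0.2642  -0.1656  +0.0502]
  T[2,:] = [+0.0000  -0.0056  -0.0073  +0.0993  -0.2724  -0.0211]
  T[3,:] = [+0.0000  -0.0163  +0.0130  -0.0771  +0.2478  +0.0754]
  T[4,:] = [+0.0000  -0.0523  +0.0345  -0.1692  -0.0517  +0.3380]
  T[5,:] = [+0.0000  +0.0020  +0.0015  -0.0552  +0.2677  -0.0124]
|roots of det(T-λI)|: 0.3157, 0.1317, 0.1317, 0.0299, 0.0076, 0.0000.
ρ = 0.3157; 0.3157 < 1, so it converges for any x₀.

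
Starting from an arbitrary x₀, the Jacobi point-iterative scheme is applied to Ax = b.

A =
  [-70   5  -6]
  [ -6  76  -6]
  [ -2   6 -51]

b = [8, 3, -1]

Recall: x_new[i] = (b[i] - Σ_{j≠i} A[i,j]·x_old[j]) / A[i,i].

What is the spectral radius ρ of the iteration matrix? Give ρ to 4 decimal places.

A = D + L + U where D = diag(-70, 76, -51).
T_J = -D⁻¹(L+U): T[0,2] = -(-6)/(-70) = -0.0857; T[0,0] = 0.
  T[0,:] = [+0.0000  +0.0714  -0.0857]
  T[1,:] = [+0.0789  +0.0000  +0.0789]
  T[2,:] = [-0.0392  +0.1176  +0.0000]
eigenvalue magnitudes: 0.1573, 0.0804, 0.0804.
spectral radius ρ = 0.1573; 0.1573 < 1: convergent.

0.1573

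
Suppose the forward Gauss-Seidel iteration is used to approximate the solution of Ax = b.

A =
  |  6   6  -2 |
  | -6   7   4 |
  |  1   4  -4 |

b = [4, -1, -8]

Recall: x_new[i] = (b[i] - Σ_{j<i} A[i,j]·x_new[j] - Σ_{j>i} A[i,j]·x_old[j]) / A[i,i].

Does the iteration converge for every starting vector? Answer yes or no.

no

Split A = D + L + U, D = diag(6, 7, -4).
GS T = -(D+L)⁻¹U: row 0 first, T[0,2] = -(-2)/(6) = +0.3333; later rows by forward substitution.
  T[0,:] = [+0.0000 -1.0000 +0.3333]
  T[1,:] = [+0.0000 -0.8571 -0.2857]
  T[2,:] = [+0.0000 -1.1071 -0.2024]
|eigenvalues of T|: 1.1805, 0.1210, 0.0000.
ρ(T) = max|λ| = 1.1805; 1.1805 > 1, so it fails to converge.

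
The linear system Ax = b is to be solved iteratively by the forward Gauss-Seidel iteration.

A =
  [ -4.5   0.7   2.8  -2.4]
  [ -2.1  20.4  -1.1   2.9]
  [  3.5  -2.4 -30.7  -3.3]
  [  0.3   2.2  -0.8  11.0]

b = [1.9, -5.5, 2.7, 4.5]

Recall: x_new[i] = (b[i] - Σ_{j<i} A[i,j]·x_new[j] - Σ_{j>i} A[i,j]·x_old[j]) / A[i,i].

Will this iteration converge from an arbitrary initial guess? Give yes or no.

yes

Let D = diag(-4.5, 20.4, -30.7, 11); L, U the strict triangles.
Gauss-Seidel: T = -(D+L)⁻¹U, row 0 first, T[0,1] = -(0.7)/(-4.5) = +0.1556; later rows by forward substitution.
  T[0,:] = [+0.0000, +0.1556, +0.6222, -0.5333]
  T[1,:] = [+0.0000, +0.0160, +0.1180, -0.1971]
  T[2,:] = [+0.0000, +0.0165, +0.0617, -0.1529]
  T[3,:] = [+0.0000, -0.0062, -0.0361, +0.0428]
|roots of det(T-λI)|: 0.1507, 0.0230, 0.0071, 0.0000.
spectral radius ρ = 0.1507; 0.1507 < 1, so it converges for any x₀.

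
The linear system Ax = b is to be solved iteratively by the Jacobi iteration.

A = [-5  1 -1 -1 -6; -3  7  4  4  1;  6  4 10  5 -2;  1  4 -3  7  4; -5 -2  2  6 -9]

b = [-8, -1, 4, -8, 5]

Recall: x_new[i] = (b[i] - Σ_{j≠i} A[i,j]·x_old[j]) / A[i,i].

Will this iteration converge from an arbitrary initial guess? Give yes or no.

Diagonal D = diag(-5, 7, 10, 7, -9); L, U strict lower/upper.
T_J = -D⁻¹(L+U): T[3,4] = -(4)/(7) = -0.5714; T[3,3] = 0.
  T[0,:] = [+0.0000  +0.2000  -0.2000  -0.2000  -1.2000]
  T[1,:] = [+0.4286  +0.0000  -0.5714  -0.5714  -0.1429]
  T[2,:] = [-0.6000  -0.4000  +0.0000  -0.5000  +0.2000]
  T[3,:] = [-0.1429  -0.5714  +0.4286  +0.0000  -0.5714]
  T[4,:] = [-0.5556  -0.2222  +0.2222  +0.6667  +0.0000]
|eigenvalues of T|: 1.3547, 0.6777, 0.6777, 0.6501, 0.6501.
ρ = 1.3547; 1.3547 > 1 ⇒ diverges.

no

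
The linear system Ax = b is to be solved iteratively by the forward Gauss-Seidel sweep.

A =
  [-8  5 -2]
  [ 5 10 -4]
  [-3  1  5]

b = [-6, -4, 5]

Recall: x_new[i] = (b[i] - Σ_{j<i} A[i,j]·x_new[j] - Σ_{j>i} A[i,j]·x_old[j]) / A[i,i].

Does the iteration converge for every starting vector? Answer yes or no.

yes

A = D + L + U where D = diag(-8, 10, 5).
T_GS = -(D+L)⁻¹U: row 0 first, T[0,1] = -(5)/(-8) = +0.6250; later rows by forward substitution.
  T[0,:] = [+0.0000 +0.6250 -0.2500]
  T[1,:] = [+0.0000 -0.3125 +0.5250]
  T[2,:] = [+0.0000 +0.4375 -0.2550]
|λ(T)| sorted: 0.7639, 0.1964, 0.0000.
spectral radius ρ = 0.7639; 0.7639 < 1 ⇒ converges.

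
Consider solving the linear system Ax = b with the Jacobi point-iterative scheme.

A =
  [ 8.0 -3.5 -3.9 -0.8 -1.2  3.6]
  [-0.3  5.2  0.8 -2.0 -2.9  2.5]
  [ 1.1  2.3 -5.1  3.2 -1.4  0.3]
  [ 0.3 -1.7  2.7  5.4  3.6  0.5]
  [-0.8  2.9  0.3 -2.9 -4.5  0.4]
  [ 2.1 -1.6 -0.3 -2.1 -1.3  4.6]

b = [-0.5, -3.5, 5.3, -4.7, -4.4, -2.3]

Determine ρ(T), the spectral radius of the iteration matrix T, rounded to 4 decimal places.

A = D + L + U where D = diag(8, 5.2, -5.1, 5.4, -4.5, 4.6).
Jacobi: T = -D⁻¹(L+U), T[4,5] = -(0.4)/(-4.5) = +0.0889; T[4,4] = 0.
  T[0,:] = [+0.0000  +0.4375  +0.4875  +0.1000  +0.1500  -0.4500]
  T[1,:] = [+0.0577  +0.0000  -0.1538  +0.3846  +0.5577  -0.4808]
  T[2,:] = [+0.2157  +0.4510  +0.0000  +0.6275  -0.2745  +0.0588]
  T[3,:] = [-0.0556  +0.3148  -0.5000  +0.0000  -0.6667  -0.0926]
  T[4,:] = [-0.1778  +0.6444  +0.0667  -0.6444  +0.0000  +0.0889]
  T[5,:] = [-0.4565  +0.3478  +0.0652  +0.4565  +0.2826  +0.0000]
eigenvalue magnitudes: 1.1462, 0.7833, 0.7833, 0.6322, 0.6322, 0.4954.
ρ(T) = max|λ| = 1.1462; 1.1462 > 1: divergent.

1.1462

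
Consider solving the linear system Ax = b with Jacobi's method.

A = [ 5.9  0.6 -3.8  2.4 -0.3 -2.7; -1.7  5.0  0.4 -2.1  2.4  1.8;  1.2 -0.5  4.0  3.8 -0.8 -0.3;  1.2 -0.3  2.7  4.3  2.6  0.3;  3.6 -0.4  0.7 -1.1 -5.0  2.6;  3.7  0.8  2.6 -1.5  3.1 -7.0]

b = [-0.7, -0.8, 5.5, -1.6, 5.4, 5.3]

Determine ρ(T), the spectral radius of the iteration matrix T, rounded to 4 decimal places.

1.4205

Split A = D + L + U, D = diag(5.9, 5, 4, 4.3, -5, -7).
Jacobi T = -D⁻¹(L+U): T[4,5] = -(2.6)/(-5) = +0.5200; T[4,4] = 0.
  T[0,:] = [+0.0000  -0.1017  +0.6441  -0.4068  +0.0508  +0.4576]
  T[1,:] = [+0.3400  +0.0000  -0.0800  +0.4200  -0.4800  -0.3600]
  T[2,:] = [-0.3000  +0.1250  +0.0000  -0.9500  +0.2000  +0.0750]
  T[3,:] = [-0.2791  +0.0698  -0.6279  +0.0000  -0.6047  -0.0698]
  T[4,:] = [+0.7200  -0.0800  +0.1400  -0.2200  +0.0000  +0.5200]
  T[5,:] = [+0.5286  +0.1143  +0.3714  -0.2143  +0.4429  +0.0000]
|λ(T)| sorted: 1.4205, 0.8311, 0.5481, 0.5481, 0.2531, 0.2531.
spectral radius ρ = 1.4205; 1.4205 > 1, so it fails to converge.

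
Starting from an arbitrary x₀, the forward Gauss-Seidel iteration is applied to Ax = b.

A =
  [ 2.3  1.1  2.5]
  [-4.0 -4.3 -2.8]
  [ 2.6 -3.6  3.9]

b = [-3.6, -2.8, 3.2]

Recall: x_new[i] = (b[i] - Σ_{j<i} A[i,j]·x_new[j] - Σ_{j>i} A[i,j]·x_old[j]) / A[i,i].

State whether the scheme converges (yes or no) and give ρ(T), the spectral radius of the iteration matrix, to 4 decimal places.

no, ρ = 1.3478

Split A = D + L + U, D = diag(2.3, -4.3, 3.9).
GS T = -(D+L)⁻¹U: row 0 first, T[0,2] = -(2.5)/(2.3) = -1.0870; later rows by forward substitution.
  T[0,:] = [+0.0000  -0.4783  -1.0870]
  T[1,:] = [+0.0000  +0.4449  +0.3600]
  T[2,:] = [+0.0000  +0.7295  +1.0569]
|λ(T)| sorted: 1.3478, 0.1540, 0.0000.
spectral radius ρ = 1.3478; 1.3478 > 1, so it fails to converge.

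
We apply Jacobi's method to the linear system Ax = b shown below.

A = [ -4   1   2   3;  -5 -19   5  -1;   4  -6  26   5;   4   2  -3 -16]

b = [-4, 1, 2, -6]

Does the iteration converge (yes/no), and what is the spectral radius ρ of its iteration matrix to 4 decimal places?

Split A = D + L + U, D = diag(-4, -19, 26, -16).
Jacobi T = -D⁻¹(L+U): T[2,1] = -(-6)/(26) = +0.2308; T[2,2] = 0.
  T[0,:] = [+0.0000  +0.2500  +0.5000  +0.7500]
  T[1,:] = [-0.2632  +0.0000  +0.2632  -0.0526]
  T[2,:] = [-0.1538  +0.2308  +0.0000  -0.1923]
  T[3,:] = [+0.2500  +0.1250  -0.1875  +0.0000]
|eigenvalues of T|: 0.5068, 0.4096, 0.4096, 0.0785.
ρ = 0.5068; 0.5068 < 1: convergent.

yes, ρ = 0.5068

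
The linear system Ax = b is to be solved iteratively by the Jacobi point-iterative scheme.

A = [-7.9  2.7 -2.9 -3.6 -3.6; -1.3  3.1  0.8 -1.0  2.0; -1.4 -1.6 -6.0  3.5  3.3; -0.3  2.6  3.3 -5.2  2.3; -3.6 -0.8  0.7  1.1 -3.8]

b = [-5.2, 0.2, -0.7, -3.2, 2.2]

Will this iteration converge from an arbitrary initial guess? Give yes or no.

no

A = D + L + U where D = diag(-7.9, 3.1, -6, -5.2, -3.8).
Jacobi: T = -D⁻¹(L+U), T[1,0] = -(-1.3)/(3.1) = +0.4194; T[1,1] = 0.
  T[0,:] = [+0.0000  +0.3418  -0.3671  -0.4557  -0.4557]
  T[1,:] = [+0.4194  +0.0000  -0.2581  +0.3226  -0.6452]
  T[2,:] = [-0.2333  -0.2667  +0.0000  +0.5833  +0.5500]
  T[3,:] = [-0.0577  +0.5000  +0.6346  +0.0000  +0.4423]
  T[4,:] = [-0.9474  -0.2105  +0.1842  +0.2895  +0.0000]
eigenvalue magnitudes: 1.3768, 0.8472, 0.5449, 0.5449, 0.4919.
ρ = 1.3768; 1.3768 > 1, so it fails to converge.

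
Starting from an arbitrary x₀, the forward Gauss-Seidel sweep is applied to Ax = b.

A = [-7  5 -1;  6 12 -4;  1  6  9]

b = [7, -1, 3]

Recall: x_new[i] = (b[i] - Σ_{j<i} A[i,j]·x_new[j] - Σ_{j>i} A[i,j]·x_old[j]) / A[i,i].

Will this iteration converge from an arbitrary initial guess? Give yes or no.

yes

A = D + L + U where D = diag(-7, 12, 9).
GS T = -(D+L)⁻¹U: row 0 first, T[0,2] = -(-1)/(-7) = -0.1429; later rows by forward substitution.
  T[0,:] = [+0.0000, +0.7143, -0.1429]
  T[1,:] = [+0.0000, -0.3571, +0.4048]
  T[2,:] = [+0.0000, +0.1587, -0.2540]
moduli |λ_i(T)| = 0.5642, 0.0469, 0.0000.
ρ = 0.5642; 0.5642 < 1 ⇒ converges.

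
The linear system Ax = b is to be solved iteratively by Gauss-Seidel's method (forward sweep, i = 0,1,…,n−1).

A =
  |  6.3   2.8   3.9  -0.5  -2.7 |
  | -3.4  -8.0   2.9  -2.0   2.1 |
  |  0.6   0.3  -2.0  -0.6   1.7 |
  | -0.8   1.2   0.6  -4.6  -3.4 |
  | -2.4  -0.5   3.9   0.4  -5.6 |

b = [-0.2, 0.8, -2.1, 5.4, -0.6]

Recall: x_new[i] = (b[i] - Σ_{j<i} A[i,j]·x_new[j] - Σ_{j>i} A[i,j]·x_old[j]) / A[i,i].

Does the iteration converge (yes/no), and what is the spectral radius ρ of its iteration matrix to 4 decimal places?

yes, ρ = 0.8221

Write A = D+L+U with D = diag(6.3, -8, -2, -4.6, -5.6).
GS T = -(D+L)⁻¹U: row 0 first, T[0,3] = -(-0.5)/(6.3) = +0.0794; later rows by forward substitution.
  T[0,:] = [+0.0000  -0.4444  -0.6190  +0.0794  +0.4286]
  T[1,:] = [+0.0000  +0.1889  +0.6256  -0.2837  +0.0804]
  T[2,:] = [+0.0000  -0.1050  -0.0919  -0.3187  +0.9906]
  T[3,:] = [+0.0000  +0.1129  +0.2589  -0.1294  -0.6635]
  T[4,:] = [+0.0000  +0.1085  +0.1640  -0.2399  +0.4517]
|λ(T)| sorted: 0.8221, 0.3099, 0.3099, 0.1940, 0.0000.
ρ = 0.8221; 0.8221 < 1: convergent.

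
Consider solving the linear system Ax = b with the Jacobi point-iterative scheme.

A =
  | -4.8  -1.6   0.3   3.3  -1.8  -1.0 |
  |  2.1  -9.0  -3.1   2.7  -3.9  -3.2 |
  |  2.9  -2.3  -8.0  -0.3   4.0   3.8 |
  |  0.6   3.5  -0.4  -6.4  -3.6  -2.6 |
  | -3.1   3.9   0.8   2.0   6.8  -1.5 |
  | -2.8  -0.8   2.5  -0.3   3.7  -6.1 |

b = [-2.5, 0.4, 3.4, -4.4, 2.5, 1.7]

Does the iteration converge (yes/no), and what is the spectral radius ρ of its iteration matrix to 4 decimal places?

no, ρ = 1.2456

Diagonal D = diag(-4.8, -9, -8, -6.4, 6.8, -6.1); L, U strict lower/upper.
Jacobi: T = -D⁻¹(L+U), T[5,4] = -(3.7)/(-6.1) = +0.6066; T[5,5] = 0.
  T[0,:] = [+0.0000, -0.3333, +0.0625, +0.6875, -0.3750, -0.2083]
  T[1,:] = [+0.2333, +0.0000, -0.3444, +0.3000, -0.4333, -0.3556]
  T[2,:] = [+0.3625, -0.2875, +0.0000, -0.0375, +0.5000, +0.4750]
  T[3,:] = [+0.0938, +0.5469, -0.0625, +0.0000, -0.5625, -0.4062]
  T[4,:] = [+0.4559, -0.5735, -0.1176, -0.2941, +0.0000, +0.2206]
  T[5,:] = [-0.4590, -0.1311, +0.4098, -0.0492, +0.6066, +0.0000]
|λ(T)| sorted: 1.2456, 0.4962, 0.4962, 0.4933, 0.4933, 0.2994.
spectral radius ρ = 1.2456; 1.2456 > 1: divergent.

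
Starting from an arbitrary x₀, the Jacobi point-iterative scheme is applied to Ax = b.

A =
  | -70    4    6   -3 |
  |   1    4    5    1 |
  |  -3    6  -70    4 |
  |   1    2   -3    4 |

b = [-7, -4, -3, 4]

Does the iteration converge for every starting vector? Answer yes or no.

Split A = D + L + U, D = diag(-70, 4, -70, 4).
Jacobi: T = -D⁻¹(L+U), T[2,3] = -(4)/(-70) = +0.0571; T[2,2] = 0.
  T[0,:] = [+0.0000, +0.0571, +0.0857, -0.0429]
  T[1,:] = [-0.2500, +0.0000, -1.2500, -0.2500]
  T[2,:] = [-0.0429, +0.0857, +0.0000, +0.0571]
  T[3,:] = [-0.2500, -0.5000, +0.7500, +0.0000]
moduli |λ_i(T)| = 0.3848, 0.2700, 0.2522, 0.2522.
spectral radius ρ = 0.3848; 0.3848 < 1, so it converges for any x₀.

yes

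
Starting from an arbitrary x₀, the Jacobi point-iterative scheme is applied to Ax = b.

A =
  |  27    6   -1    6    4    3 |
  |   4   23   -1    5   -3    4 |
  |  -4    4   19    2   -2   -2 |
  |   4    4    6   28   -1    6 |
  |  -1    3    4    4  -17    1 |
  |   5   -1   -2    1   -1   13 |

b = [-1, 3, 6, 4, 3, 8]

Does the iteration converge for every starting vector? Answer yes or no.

yes

Write A = D+L+U with D = diag(27, 23, 19, 28, -17, 13).
Jacobi T = -D⁻¹(L+U): T[4,1] = -(3)/(-17) = +0.1765; T[4,4] = 0.
  T[0,:] = [+0.0000  -0.2222  +0.0370  -0.2222  -0.1481  -0.1111]
  T[1,:] = [-0.1739  +0.0000  +0.0435  -0.2174  +0.1304  -0.1739]
  T[2,:] = [+0.2105  -0.2105  +0.0000  -0.1053  +0.1053  +0.1053]
  T[3,:] = [-0.1429  -0.1429  -0.2143  +0.0000  +0.0357  -0.2143]
  T[4,:] = [-0.0588  +0.1765  +0.2353  +0.2353  +0.0000  +0.0588]
  T[5,:] = [-0.3846  +0.0769  +0.1538  -0.0769  +0.0769  +0.0000]
|eigenvalues of T|: 0.5049, 0.3347, 0.2693, 0.2693, 0.2061, 0.2061.
spectral radius ρ = 0.5049; 0.5049 < 1, so it converges for any x₀.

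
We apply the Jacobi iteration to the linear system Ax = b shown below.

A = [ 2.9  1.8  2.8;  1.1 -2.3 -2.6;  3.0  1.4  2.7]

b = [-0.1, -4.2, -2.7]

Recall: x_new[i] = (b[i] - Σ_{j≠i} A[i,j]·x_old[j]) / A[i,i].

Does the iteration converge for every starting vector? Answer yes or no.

no

A = D + L + U where D = diag(2.9, -2.3, 2.7).
Jacobi T = -D⁻¹(L+U): T[1,2] = -(-2.6)/(-2.3) = -1.1304; T[1,1] = 0.
  T[0,:] = [+0.0000, -0.6207, -0.9655]
  T[1,:] = [+0.4783, +0.0000, -1.1304]
  T[2,:] = [-1.1111, -0.5185, +0.0000]
moduli |λ_i(T)| = 1.3298, 0.8543, 0.4755.
ρ(T) = max|λ| = 1.3298; 1.3298 > 1, so it fails to converge.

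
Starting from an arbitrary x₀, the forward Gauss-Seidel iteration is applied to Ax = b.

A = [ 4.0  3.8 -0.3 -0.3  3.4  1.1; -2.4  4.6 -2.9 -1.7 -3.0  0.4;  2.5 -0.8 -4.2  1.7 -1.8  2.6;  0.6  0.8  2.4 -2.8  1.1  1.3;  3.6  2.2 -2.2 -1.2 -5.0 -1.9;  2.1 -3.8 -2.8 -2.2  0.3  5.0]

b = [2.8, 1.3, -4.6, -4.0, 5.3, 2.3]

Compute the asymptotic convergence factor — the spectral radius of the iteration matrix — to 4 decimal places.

A = D + L + U where D = diag(4, 4.6, -4.2, -2.8, -5, 5).
Gauss-Seidel: T = -(D+L)⁻¹U, row 0 first, T[0,1] = -(3.8)/(4) = -0.9500; later rows by forward substitution.
  T[0,:] = [+0.0000  -0.9500  +0.0750  +0.0750  -0.8500  -0.2750]
  T[1,:] = [+0.0000  -0.4957  +0.6696  +0.4087  +0.2087  -0.2304]
  T[2,:] = [+0.0000  -0.4711  -0.0829  +0.3716  -0.9743  +0.4992]
  T[3,:] = [+0.0000  -0.7490  +0.1363  +0.4513  -0.5648  +0.7674]
  T[4,:] = [+0.0000  -0.5151  +0.3524  -0.0380  +0.0440  -1.0832]
  T[5,:] = [+0.0000  -0.5401  +0.4698  +0.6880  -0.2811  +0.6226]
|eigenvalues of T|: 1.6293, 1.1236, 1.1236, 0.1144, 0.0646, 0.0000.
ρ = 1.6293; 1.6293 > 1 ⇒ diverges.

1.6293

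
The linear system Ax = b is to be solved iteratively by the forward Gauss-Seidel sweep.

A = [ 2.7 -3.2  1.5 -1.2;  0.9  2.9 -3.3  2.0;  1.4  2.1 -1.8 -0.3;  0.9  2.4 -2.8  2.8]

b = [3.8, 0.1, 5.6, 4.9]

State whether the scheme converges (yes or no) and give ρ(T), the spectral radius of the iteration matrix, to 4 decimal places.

A = D + L + U where D = diag(2.7, 2.9, -1.8, 2.8).
Gauss-Seidel: T = -(D+L)⁻¹U, row 0 first, T[0,3] = -(-1.2)/(2.7) = +0.4444; later rows by forward substitution.
  T[0,:] = [+0.0000 +1.1852 -0.5556 +0.4444]
  T[1,:] = [+0.0000 -0.3678 +1.3103 -0.8276]
  T[2,:] = [+0.0000 +0.4927 +1.0966 -0.7865]
  T[3,:] = [+0.0000 +0.4270 +0.1521 -0.2200]
|eigenvalues of T|: 1.1829, 0.5662, 0.1079, 0.0000.
ρ = 1.1829; 1.1829 > 1 ⇒ diverges.

no, ρ = 1.1829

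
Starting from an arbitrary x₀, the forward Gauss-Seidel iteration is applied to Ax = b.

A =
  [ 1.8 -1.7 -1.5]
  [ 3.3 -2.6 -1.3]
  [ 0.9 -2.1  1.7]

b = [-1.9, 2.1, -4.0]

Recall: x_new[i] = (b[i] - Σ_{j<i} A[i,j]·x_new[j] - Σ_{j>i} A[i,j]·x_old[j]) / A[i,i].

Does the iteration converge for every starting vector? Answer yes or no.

A = D + L + U where D = diag(1.8, -2.6, 1.7).
T_GS = -(D+L)⁻¹U: row 0 first, T[0,2] = -(-1.5)/(1.8) = +0.8333; later rows by forward substitution.
  T[0,:] = [+0.0000  +0.9444  +0.8333]
  T[1,:] = [+0.0000  +1.1987  +0.5577]
  T[2,:] = [+0.0000  +0.9808  +0.2477]
eigenvalue magnitudes: 1.6025, 0.1560, 0.0000.
ρ = 1.6025; 1.6025 > 1 ⇒ diverges.

no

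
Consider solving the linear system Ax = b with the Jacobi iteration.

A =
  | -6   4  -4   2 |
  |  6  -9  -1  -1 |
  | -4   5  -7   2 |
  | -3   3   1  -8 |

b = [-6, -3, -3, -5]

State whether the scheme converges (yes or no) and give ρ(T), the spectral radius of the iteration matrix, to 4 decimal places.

yes, ρ = 0.8527

Write A = D+L+U with D = diag(-6, -9, -7, -8).
Jacobi T = -D⁻¹(L+U): T[0,2] = -(-4)/(-6) = -0.6667; T[0,0] = 0.
  T[0,:] = [+0.0000, +0.6667, -0.6667, +0.3333]
  T[1,:] = [+0.6667, +0.0000, -0.1111, -0.1111]
  T[2,:] = [-0.5714, +0.7143, +0.0000, +0.2857]
  T[3,:] = [-0.3750, +0.3750, +0.1250, +0.0000]
moduli |λ_i(T)| = 0.8527, 0.5206, 0.5206, 0.1574.
ρ = 0.8527; 0.8527 < 1, so it converges for any x₀.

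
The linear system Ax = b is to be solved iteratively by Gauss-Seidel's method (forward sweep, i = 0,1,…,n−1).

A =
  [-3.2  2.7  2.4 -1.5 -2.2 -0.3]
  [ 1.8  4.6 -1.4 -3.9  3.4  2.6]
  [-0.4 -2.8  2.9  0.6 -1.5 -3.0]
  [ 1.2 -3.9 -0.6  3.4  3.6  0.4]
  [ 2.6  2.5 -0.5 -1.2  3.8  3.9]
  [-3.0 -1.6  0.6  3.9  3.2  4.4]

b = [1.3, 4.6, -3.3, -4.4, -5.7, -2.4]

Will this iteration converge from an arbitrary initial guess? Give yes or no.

Split A = D + L + U, D = diag(-3.2, 4.6, 2.9, 3.4, 3.8, 4.4).
GS T = -(D+L)⁻¹U: row 0 first, T[0,3] = -(-1.5)/(-3.2) = -0.4688; later rows by forward substitution.
  T[0,:] = [+0.0000, +0.8438, +0.7500, -0.4688, -0.6875, -0.0938]
  T[1,:] = [+0.0000, -0.3302, +0.0109, +1.0312, -0.4701, -0.5285]
  T[2,:] = [+0.0000, -0.2024, +0.1139, +0.7241, -0.0315, +0.5112]
  T[3,:] = [+0.0000, -0.7122, -0.2321, +1.4761, -1.3610, -0.6006]
  T[4,:] = [+0.0000, -0.6116, -0.5786, +0.2037, +0.3458, -0.7368]
  T[5,:] = [+0.0000, +1.5589, +1.1263, -1.4999, +0.3195, +0.7424]
moduli |λ_i(T)| = 1.4411, 1.0476, 1.0476, 0.5194, 0.0479, 0.0000.
spectral radius ρ = 1.4411; 1.4411 > 1: divergent.

no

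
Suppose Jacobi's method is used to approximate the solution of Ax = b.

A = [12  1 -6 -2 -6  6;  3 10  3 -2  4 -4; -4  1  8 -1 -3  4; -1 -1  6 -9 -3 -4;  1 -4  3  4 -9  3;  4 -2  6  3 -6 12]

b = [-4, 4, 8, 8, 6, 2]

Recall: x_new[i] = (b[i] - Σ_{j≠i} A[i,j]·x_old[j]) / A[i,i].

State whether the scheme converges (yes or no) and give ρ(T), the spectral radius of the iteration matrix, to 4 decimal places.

Split A = D + L + U, D = diag(12, 10, 8, -9, -9, 12).
Jacobi: T = -D⁻¹(L+U), T[1,3] = -(-2)/(10) = +0.2000; T[1,1] = 0.
  T[0,:] = [+0.0000 -0.0833 +0.5000 +0.1667 +0.5000 -0.5000]
  T[1,:] = [-0.3000 +0.0000 -0.3000 +0.2000 -0.4000 +0.4000]
  T[2,:] = [+0.5000 -0.1250 +0.0000 +0.1250 +0.3750 -0.5000]
  T[3,:] = [-0.1111 -0.1111 +0.6667 +0.0000 -0.3333 -0.4444]
  T[4,:] = [+0.1111 -0.4444 +0.3333 +0.4444 +0.0000 +0.3333]
  T[5,:] = [-0.3333 +0.1667 -0.5000 -0.2500 +0.5000 +0.0000]
eigenvalue magnitudes: 1.2564, 0.8958, 0.4719, 0.4139, 0.3269, 0.3269.
spectral radius ρ = 1.2564; 1.2564 > 1, so it fails to converge.

no, ρ = 1.2564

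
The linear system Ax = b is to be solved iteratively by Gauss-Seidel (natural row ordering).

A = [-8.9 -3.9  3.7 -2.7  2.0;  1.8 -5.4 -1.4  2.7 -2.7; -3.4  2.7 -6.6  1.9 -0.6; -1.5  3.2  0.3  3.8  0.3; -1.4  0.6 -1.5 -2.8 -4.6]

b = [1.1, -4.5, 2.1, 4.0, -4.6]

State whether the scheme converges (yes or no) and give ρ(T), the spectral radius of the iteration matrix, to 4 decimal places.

Let D = diag(-8.9, -5.4, -6.6, 3.8, -4.6); L, U the strict triangles.
T_GS = -(D+L)⁻¹U: row 0 first, T[0,2] = -(3.7)/(-8.9) = +0.4157; later rows by forward substitution.
  T[0,:] = [+0.0000 -0.4382 +0.4157 -0.3034 +0.2247]
  T[1,:] = [+0.0000 -0.1461 -0.1207 +0.3989 -0.4251]
  T[2,:] = [+0.0000 +0.1660 -0.2635 +0.6073 -0.3806]
  T[3,:] = [+0.0000 -0.0631 +0.2865 -0.5036 +0.3978]
  T[4,:] = [+0.0000 +0.0986 -0.2307 +0.2528 -0.2419]
moduli |λ_i(T)| = 0.9416, 0.2432, 0.0753, 0.0456, 0.0000.
ρ(T) = max|λ| = 0.9416; 0.9416 < 1, so it converges for any x₀.

yes, ρ = 0.9416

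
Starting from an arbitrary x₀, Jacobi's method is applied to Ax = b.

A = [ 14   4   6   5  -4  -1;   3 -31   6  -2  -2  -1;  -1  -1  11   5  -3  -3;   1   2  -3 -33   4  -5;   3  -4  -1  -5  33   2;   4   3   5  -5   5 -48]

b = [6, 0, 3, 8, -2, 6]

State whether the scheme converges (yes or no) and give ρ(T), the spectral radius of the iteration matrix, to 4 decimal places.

Let D = diag(14, -31, 11, -33, 33, -48); L, U the strict triangles.
T_J = -D⁻¹(L+U): T[1,2] = -(6)/(-31) = +0.1935; T[1,1] = 0.
  T[0,:] = [+0.0000 -0.2857 -0.4286 -0.3571 +0.2857 +0.0714]
  T[1,:] = [+0.0968 +0.0000 +0.1935 -0.0645 -0.0645 -0.0323]
  T[2,:] = [+0.0909 +0.0909 +0.0000 -0.4545 +0.2727 +0.2727]
  T[3,:] = [+0.0303 +0.0606 -0.0909 +0.0000 +0.1212 -0.1515]
  T[4,:] = [-0.0909 +0.1212 +0.0303 +0.1515 +0.0000 -0.0606]
  T[5,:] = [+0.0833 +0.0625 +0.1042 -0.1042 +0.1042 +0.0000]
|eigenvalues of T|: 0.3042, 0.2399, 0.2399, 0.1545, 0.1054, 0.1054.
spectral radius ρ = 0.3042; 0.3042 < 1: convergent.

yes, ρ = 0.3042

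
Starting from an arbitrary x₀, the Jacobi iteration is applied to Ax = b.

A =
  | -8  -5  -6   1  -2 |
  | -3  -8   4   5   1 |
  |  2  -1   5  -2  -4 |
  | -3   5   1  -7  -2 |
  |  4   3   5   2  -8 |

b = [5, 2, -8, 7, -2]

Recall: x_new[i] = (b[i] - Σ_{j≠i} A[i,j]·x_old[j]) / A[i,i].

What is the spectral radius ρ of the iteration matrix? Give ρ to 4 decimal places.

1.3924

A = D + L + U where D = diag(-8, -8, 5, -7, -8).
T_J = -D⁻¹(L+U): T[1,0] = -(-3)/(-8) = -0.3750; T[1,1] = 0.
  T[0,:] = [+0.0000 -0.6250 -0.7500 +0.1250 -0.2500]
  T[1,:] = [-0.3750 +0.0000 +0.5000 +0.6250 +0.1250]
  T[2,:] = [-0.4000 +0.2000 +0.0000 +0.4000 +0.8000]
  T[3,:] = [-0.4286 +0.7143 +0.1429 +0.0000 -0.2857]
  T[4,:] = [+0.5000 +0.3750 +0.6250 +0.2500 +0.0000]
|λ(T)| sorted: 1.3924, 0.8977, 0.7659, 0.5172, 0.5172.
spectral radius ρ = 1.3924; 1.3924 > 1 ⇒ diverges.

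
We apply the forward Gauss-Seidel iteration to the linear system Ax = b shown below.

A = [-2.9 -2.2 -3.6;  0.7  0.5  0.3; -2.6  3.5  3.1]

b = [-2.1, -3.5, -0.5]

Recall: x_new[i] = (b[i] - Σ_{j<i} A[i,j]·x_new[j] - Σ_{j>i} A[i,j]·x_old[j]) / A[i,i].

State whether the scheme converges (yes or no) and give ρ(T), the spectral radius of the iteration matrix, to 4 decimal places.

no, ρ = 1.5157

Split A = D + L + U, D = diag(-2.9, 0.5, 3.1).
Gauss-Seidel: T = -(D+L)⁻¹U, row 0 first, T[0,2] = -(-3.6)/(-2.9) = -1.2414; later rows by forward substitution.
  T[0,:] = [+0.0000, -0.7586, -1.2414]
  T[1,:] = [+0.0000, +1.0621, +1.1379]
  T[2,:] = [+0.0000, -1.8354, -2.3259]
|roots of det(T-λI)|: 1.5157, 0.2519, 0.0000.
spectral radius ρ = 1.5157; 1.5157 > 1: divergent.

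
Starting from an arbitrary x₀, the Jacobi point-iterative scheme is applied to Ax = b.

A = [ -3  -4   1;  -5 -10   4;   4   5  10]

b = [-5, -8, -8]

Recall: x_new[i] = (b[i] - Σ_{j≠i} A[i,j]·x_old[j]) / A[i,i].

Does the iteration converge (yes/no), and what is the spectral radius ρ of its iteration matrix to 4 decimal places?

yes, ρ = 0.8309

A = D + L + U where D = diag(-3, -10, 10).
T_J = -D⁻¹(L+U): T[0,1] = -(-4)/(-3) = -1.3333; T[0,0] = 0.
  T[0,:] = [+0.0000, -1.3333, +0.3333]
  T[1,:] = [-0.5000, +0.0000, +0.4000]
  T[2,:] = [-0.4000, -0.5000, +0.0000]
|λ(T)| sorted: 0.8309, 0.5975, 0.5975.
spectral radius ρ = 0.8309; 0.8309 < 1: convergent.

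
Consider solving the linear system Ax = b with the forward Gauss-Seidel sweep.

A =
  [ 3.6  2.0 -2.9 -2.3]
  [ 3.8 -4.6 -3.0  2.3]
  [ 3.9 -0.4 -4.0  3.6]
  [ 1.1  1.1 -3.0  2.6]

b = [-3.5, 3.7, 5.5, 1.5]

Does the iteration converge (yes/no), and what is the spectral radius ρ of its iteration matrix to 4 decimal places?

no, ρ = 1.6330

Split A = D + L + U, D = diag(3.6, -4.6, -4, 2.6).
Gauss-Seidel: T = -(D+L)⁻¹U, row 0 first, T[0,3] = -(-2.3)/(3.6) = +0.6389; later rows by forward substitution.
  T[0,:] = [+0.0000, -0.5556, +0.8056, +0.6389]
  T[1,:] = [+0.0000, -0.4589, +0.0133, +1.0278]
  T[2,:] = [+0.0000, -0.4958, +0.7841, +1.4201]
  T[3,:] = [+0.0000, -0.1428, +0.5583, +0.9335]
|roots of det(T-λI)|: 1.6330, 0.5329, 0.1585, 0.0000.
ρ(T) = max|λ| = 1.6330; 1.6330 > 1, so it fails to converge.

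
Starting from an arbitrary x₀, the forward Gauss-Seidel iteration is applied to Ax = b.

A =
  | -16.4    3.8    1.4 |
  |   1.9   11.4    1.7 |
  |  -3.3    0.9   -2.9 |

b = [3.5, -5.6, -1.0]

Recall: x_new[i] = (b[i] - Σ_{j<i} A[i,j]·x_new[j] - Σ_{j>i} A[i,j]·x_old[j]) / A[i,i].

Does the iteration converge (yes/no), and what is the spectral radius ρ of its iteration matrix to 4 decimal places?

yes, ρ = 0.3123

A = D + L + U where D = diag(-16.4, 11.4, -2.9).
Gauss-Seidel: T = -(D+L)⁻¹U, row 0 first, T[0,1] = -(3.8)/(-16.4) = +0.2317; later rows by forward substitution.
  T[0,:] = [+0.0000 +0.2317 +0.0854]
  T[1,:] = [+0.0000 -0.0386 -0.1634]
  T[2,:] = [+0.0000 -0.2757 -0.1478]
eigenvalue magnitudes: 0.3123, 0.1259, 0.0000.
spectral radius ρ = 0.3123; 0.3123 < 1: convergent.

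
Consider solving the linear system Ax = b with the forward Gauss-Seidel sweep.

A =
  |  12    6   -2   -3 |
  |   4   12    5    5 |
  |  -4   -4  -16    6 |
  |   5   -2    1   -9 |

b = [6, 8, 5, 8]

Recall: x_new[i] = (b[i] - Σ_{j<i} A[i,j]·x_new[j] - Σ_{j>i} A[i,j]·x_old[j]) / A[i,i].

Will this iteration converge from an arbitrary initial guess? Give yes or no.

A = D + L + U where D = diag(12, 12, -16, -9).
T_GS = -(D+L)⁻¹U: row 0 first, T[0,1] = -(6)/(12) = -0.5000; later rows by forward substitution.
  T[0,:] = [+0.0000 -0.5000 +0.1667 +0.2500]
  T[1,:] = [+0.0000 +0.1667 -0.4722 -0.5000]
  T[2,:] = [+0.0000 +0.0833 +0.0764 +0.4375]
  T[3,:] = [+0.0000 -0.3056 +0.2060 +0.2986]
moduli |λ_i(T)| = 0.7689, 0.2376, 0.2376, 0.0000.
ρ(T) = max|λ| = 0.7689; 0.7689 < 1, so it converges for any x₀.

yes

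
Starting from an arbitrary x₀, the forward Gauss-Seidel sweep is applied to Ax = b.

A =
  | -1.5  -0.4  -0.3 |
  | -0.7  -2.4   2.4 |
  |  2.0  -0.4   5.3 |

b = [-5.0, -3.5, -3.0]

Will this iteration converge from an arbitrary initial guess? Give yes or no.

yes

Write A = D+L+U with D = diag(-1.5, -2.4, 5.3).
GS T = -(D+L)⁻¹U: row 0 first, T[0,2] = -(-0.3)/(-1.5) = -0.2000; later rows by forward substitution.
  T[0,:] = [+0.0000, -0.2667, -0.2000]
  T[1,:] = [+0.0000, +0.0778, +1.0583]
  T[2,:] = [+0.0000, +0.1065, +0.1553]
moduli |λ_i(T)| = 0.4545, 0.2214, 0.0000.
ρ = 0.4545; 0.4545 < 1, so it converges for any x₀.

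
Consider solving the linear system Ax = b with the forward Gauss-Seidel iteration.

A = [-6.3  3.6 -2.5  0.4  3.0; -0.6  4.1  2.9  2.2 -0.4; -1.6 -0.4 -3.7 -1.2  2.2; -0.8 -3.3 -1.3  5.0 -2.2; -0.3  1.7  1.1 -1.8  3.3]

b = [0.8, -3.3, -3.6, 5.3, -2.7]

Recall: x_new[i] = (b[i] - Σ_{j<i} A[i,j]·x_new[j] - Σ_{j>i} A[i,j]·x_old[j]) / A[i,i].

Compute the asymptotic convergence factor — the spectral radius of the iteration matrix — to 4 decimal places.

Let D = diag(-6.3, 4.1, -3.7, 5, 3.3); L, U the strict triangles.
Gauss-Seidel: T = -(D+L)⁻¹U, row 0 first, T[0,3] = -(0.4)/(-6.3) = +0.0635; later rows by forward substitution.
  T[0,:] = [+0.0000  +0.5714  -0.3968  +0.0635  +0.4762]
  T[1,:] = [+0.0000  +0.0836  -0.7654  -0.5273  +0.1672]
  T[2,:] = [+0.0000  -0.2561  +0.2543  -0.2948  +0.3706]
  T[3,:] = [+0.0000  +0.0800  -0.5025  -0.4145  +0.7229]
  T[4,:] = [+0.0000  +0.1379  -0.0007  +0.1496  +0.2279]
|eigenvalues of T|: 0.8455, 0.4996, 0.4996, 0.0248, 0.0000.
spectral radius ρ = 0.8455; 0.8455 < 1, so it converges for any x₀.

0.8455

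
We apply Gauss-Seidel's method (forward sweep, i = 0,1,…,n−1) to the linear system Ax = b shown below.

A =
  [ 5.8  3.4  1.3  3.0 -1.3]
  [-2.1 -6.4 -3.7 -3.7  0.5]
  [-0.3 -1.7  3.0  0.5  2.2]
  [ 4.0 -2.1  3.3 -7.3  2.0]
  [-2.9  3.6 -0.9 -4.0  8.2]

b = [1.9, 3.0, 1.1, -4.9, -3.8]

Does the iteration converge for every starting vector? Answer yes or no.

A = D + L + U where D = diag(5.8, -6.4, 3, -7.3, 8.2).
T_GS = -(D+L)⁻¹U: row 0 first, T[0,4] = -(-1.3)/(5.8) = +0.2241; later rows by forward substitution.
  T[0,:] = [+0.0000  -0.5862  -0.2241  -0.5172  +0.2241]
  T[1,:] = [+0.0000  +0.1923  -0.5046  -0.4084  +0.0046]
  T[2,:] = [+0.0000  +0.0504  -0.3083  -0.4498  -0.7083]
  T[3,:] = [+0.0000  -0.3538  -0.1170  -0.3693  +0.0753]
  T[4,:] = [+0.0000  -0.4588  +0.0513  -0.2331  +0.0362]
|roots of det(T-λI)|: 0.8872, 0.5004, 0.5004, 0.0246, 0.0000.
ρ = 0.8872; 0.8872 < 1 ⇒ converges.

yes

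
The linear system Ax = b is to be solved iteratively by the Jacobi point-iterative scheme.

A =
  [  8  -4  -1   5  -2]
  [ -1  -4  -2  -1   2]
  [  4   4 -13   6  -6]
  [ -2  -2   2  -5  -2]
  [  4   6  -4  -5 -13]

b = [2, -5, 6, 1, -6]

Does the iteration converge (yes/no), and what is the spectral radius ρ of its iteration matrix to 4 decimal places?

Write A = D+L+U with D = diag(8, -4, -13, -5, -13).
T_J = -D⁻¹(L+U): T[3,0] = -(-2)/(-5) = -0.4000; T[3,3] = 0.
  T[0,:] = [+0.0000  +0.5000  +0.1250  -0.6250  +0.2500]
  T[1,:] = [-0.2500  +0.0000  -0.5000  -0.2500  +0.5000]
  T[2,:] = [+0.3077  +0.3077  +0.0000  +0.4615  -0.4615]
  T[3,:] = [-0.4000  -0.4000  +0.4000  +0.0000  -0.4000]
  T[4,:] = [+0.3077  +0.4615  -0.3077  -0.3846  +0.0000]
eigenvalue magnitudes: 1.1380, 0.8034, 0.3796, 0.3796, 0.3762.
ρ(T) = max|λ| = 1.1380; 1.1380 > 1 ⇒ diverges.

no, ρ = 1.1380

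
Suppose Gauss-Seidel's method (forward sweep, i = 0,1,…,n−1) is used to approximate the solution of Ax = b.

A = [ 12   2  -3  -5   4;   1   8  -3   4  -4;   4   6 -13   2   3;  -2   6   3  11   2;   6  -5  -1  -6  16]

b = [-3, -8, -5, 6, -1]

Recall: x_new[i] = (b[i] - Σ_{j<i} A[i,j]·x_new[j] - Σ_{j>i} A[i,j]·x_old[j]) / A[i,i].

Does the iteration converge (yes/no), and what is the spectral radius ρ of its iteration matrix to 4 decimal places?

Let D = diag(12, 8, -13, 11, 16); L, U the strict triangles.
Gauss-Seidel: T = -(D+L)⁻¹U, row 0 first, T[0,4] = -(4)/(12) = -0.3333; later rows by forward substitution.
  T[0,:] = [+0.0000 -0.1667 +0.2500 +0.4167 -0.3333]
  T[1,:] = [+0.0000 +0.0208 +0.3438 -0.5521 +0.5417]
  T[2,:] = [+0.0000 -0.0417 +0.2356 +0.0272 +0.3782]
  T[3,:] = [+0.0000 -0.0303 -0.2063 +0.3695 -0.6410]
  T[4,:] = [+0.0000 +0.0550 -0.0490 -0.1885 +0.0775]
|λ(T)| sorted: 0.6962, 0.1300, 0.1300, 0.0557, 0.0000.
spectral radius ρ = 0.6962; 0.6962 < 1: convergent.

yes, ρ = 0.6962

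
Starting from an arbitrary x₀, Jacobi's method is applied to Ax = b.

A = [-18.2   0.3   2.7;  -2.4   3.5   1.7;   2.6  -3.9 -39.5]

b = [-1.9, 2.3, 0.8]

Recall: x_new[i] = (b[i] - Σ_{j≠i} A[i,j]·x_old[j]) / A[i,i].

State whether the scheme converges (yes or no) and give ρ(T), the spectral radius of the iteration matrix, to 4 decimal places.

A = D + L + U where D = diag(-18.2, 3.5, -39.5).
Jacobi T = -D⁻¹(L+U): T[0,2] = -(2.7)/(-18.2) = +0.1484; T[0,0] = 0.
  T[0,:] = [+0.0000, +0.0165, +0.1484]
  T[1,:] = [+0.6857, +0.0000, -0.4857]
  T[2,:] = [+0.0658, -0.0987, +0.0000]
|eigenvalues of T|: 0.3195, 0.1819, 0.1819.
ρ = 0.3195; 0.3195 < 1: convergent.

yes, ρ = 0.3195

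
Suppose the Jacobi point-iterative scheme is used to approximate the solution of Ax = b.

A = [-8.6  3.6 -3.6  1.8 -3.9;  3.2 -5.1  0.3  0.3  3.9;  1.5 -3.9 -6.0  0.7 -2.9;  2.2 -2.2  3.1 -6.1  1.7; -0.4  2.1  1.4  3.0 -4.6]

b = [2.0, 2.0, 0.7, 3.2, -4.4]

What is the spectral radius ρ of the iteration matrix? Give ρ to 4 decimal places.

A = D + L + U where D = diag(-8.6, -5.1, -6, -6.1, -4.6).
Jacobi T = -D⁻¹(L+U): T[3,0] = -(2.2)/(-6.1) = +0.3607; T[3,3] = 0.
  T[0,:] = [+0.0000, +0.4186, -0.4186, +0.2093, -0.4535]
  T[1,:] = [+0.6275, +0.0000, +0.0588, +0.0588, +0.7647]
  T[2,:] = [+0.2500, -0.6500, +0.0000, +0.1167, -0.4833]
  T[3,:] = [+0.3607, -0.3607, +0.5082, +0.0000, +0.2787]
  T[4,:] = [-0.0870, +0.4565, +0.3043, +0.6522, +0.0000]
|λ(T)| sorted: 1.1282, 0.7324, 0.7324, 0.5282, 0.2719.
ρ(T) = max|λ| = 1.1282; 1.1282 > 1 ⇒ diverges.

1.1282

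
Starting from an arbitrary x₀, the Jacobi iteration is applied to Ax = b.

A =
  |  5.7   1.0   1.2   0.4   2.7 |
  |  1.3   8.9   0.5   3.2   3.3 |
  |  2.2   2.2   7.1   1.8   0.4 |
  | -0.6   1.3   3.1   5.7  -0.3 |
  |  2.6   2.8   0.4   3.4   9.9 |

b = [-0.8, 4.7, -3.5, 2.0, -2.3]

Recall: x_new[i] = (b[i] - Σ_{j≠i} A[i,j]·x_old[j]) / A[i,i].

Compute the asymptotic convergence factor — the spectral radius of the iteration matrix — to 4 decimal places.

0.8539

Diagonal D = diag(5.7, 8.9, 7.1, 5.7, 9.9); L, U strict lower/upper.
Jacobi T = -D⁻¹(L+U): T[2,3] = -(1.8)/(7.1) = -0.2535; T[2,2] = 0.
  T[0,:] = [+0.0000  -0.1754  -0.2105  -0.0702  -0.4737]
  T[1,:] = [-0.1461  +0.0000  -0.0562  -0.3596  -0.3708]
  T[2,:] = [-0.3099  -0.3099  +0.0000  -0.2535  -0.0563]
  T[3,:] = [+0.1053  -0.2281  -0.5439  +0.0000  +0.0526]
  T[4,:] = [-0.2626  -0.2828  -0.0404  -0.3434  +0.0000]
|eigenvalues of T|: 0.8539, 0.5585, 0.2494, 0.1359, 0.1359.
ρ(T) = max|λ| = 0.8539; 0.8539 < 1 ⇒ converges.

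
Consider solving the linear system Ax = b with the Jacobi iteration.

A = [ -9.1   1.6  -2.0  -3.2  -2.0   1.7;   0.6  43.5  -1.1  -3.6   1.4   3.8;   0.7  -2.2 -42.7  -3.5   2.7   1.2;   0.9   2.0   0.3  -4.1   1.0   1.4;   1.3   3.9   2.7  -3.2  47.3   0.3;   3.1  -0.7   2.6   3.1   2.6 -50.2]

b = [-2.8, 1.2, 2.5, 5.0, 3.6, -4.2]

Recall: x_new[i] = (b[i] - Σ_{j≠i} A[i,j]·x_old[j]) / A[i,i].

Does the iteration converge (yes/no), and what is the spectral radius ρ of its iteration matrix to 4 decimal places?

yes, ρ = 0.1844

Let D = diag(-9.1, 43.5, -42.7, -4.1, 47.3, -50.2); L, U the strict triangles.
Jacobi: T = -D⁻¹(L+U), T[4,5] = -(0.3)/(47.3) = -0.0063; T[4,4] = 0.
  T[0,:] = [+0.0000, +0.1758, -0.2198, -0.3516, -0.2198, +0.1868]
  T[1,:] = [-0.0138, +0.0000, +0.0253, +0.0828, -0.0322, -0.0874]
  T[2,:] = [+0.0164, -0.0515, +0.0000, -0.0820, +0.0632, +0.0281]
  T[3,:] = [+0.2195, +0.4878, +0.0732, +0.0000, +0.2439, +0.3415]
  T[4,:] = [-0.0275, -0.0825, -0.0571, +0.0677, +0.0000, -0.0063]
  T[5,:] = [+0.0618, -0.0139, +0.0518, +0.0618, +0.0518, +0.0000]
|roots of det(T-λI)|: 0.1844, 0.1510, 0.1510, 0.1098, 0.1098, 0.0850.
ρ = 0.1844; 0.1844 < 1, so it converges for any x₀.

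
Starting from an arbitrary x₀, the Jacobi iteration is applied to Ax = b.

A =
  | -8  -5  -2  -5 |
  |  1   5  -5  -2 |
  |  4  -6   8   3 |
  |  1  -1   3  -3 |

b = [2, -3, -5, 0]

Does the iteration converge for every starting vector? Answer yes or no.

no

Diagonal D = diag(-8, 5, 8, -3); L, U strict lower/upper.
Jacobi: T = -D⁻¹(L+U), T[1,0] = -(1)/(5) = -0.2000; T[1,1] = 0.
  T[0,:] = [+0.0000, -0.6250, -0.2500, -0.6250]
  T[1,:] = [-0.2000, +0.0000, +1.0000, +0.4000]
  T[2,:] = [-0.5000, +0.7500, +0.0000, -0.3750]
  T[3,:] = [+0.3333, -0.3333, +1.0000, +0.0000]
eigenvalue magnitudes: 1.1845, 0.8945, 0.8945, 0.4155.
ρ = 1.1845; 1.1845 > 1: divergent.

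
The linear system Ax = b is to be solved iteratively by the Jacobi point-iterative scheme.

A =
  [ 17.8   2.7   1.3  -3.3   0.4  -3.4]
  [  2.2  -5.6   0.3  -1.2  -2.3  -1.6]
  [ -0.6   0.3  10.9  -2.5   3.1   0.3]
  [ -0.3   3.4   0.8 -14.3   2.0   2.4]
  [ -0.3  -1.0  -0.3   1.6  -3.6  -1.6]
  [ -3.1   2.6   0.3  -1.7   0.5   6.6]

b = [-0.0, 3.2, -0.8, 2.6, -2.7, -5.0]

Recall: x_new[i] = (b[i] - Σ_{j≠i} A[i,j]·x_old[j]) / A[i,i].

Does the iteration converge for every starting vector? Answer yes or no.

Split A = D + L + U, D = diag(17.8, -5.6, 10.9, -14.3, -3.6, 6.6).
Jacobi T = -D⁻¹(L+U): T[4,1] = -(-1)/(-3.6) = -0.2778; T[4,4] = 0.
  T[0,:] = [+0.0000, -0.1517, -0.0730, +0.1854, -0.0225, +0.1910]
  T[1,:] = [+0.3929, +0.0000, +0.0536, -0.2143, -0.4107, -0.2857]
  T[2,:] = [+0.0550, -0.0275, +0.0000, +0.2294, -0.2844, -0.0275]
  T[3,:] = [-0.0210, +0.2378, +0.0559, +0.0000, +0.1399, +0.1678]
  T[4,:] = [-0.0833, -0.2778, -0.0833, +0.4444, +0.0000, -0.4444]
  T[5,:] = [+0.4697, -0.3939, -0.0455, +0.2576, -0.0758, +0.0000]
|λ(T)| sorted: 0.6643, 0.4533, 0.4533, 0.3504, 0.2432, 0.0388.
spectral radius ρ = 0.6643; 0.6643 < 1 ⇒ converges.

yes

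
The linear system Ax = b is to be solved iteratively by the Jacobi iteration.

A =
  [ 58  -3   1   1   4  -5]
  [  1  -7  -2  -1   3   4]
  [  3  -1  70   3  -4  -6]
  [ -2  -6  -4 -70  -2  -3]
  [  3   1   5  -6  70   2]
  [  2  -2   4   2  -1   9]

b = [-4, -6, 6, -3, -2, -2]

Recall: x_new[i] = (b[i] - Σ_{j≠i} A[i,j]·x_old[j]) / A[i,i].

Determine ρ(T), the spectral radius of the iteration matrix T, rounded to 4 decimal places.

A = D + L + U where D = diag(58, -7, 70, -70, 70, 9).
Jacobi: T = -D⁻¹(L+U), T[5,2] = -(4)/(9) = -0.4444; T[5,5] = 0.
  T[0,:] = [+0.0000  +0.0517  -0.0172  -0.0172  -0.0690  +0.0862]
  T[1,:] = [+0.1429  +0.0000  -0.2857  -0.1429  +0.4286  +0.5714]
  T[2,:] = [-0.0429  +0.0143  +0.0000  -0.0429  +0.0571  +0.0857]
  T[3,:] = [-0.0286  -0.0857  -0.0571  +0.0000  -0.0286  -0.0429]
  T[4,:] = [-0.0429  -0.0143  -0.0714  +0.0857  +0.0000  -0.0286]
  T[5,:] = [-0.2222  +0.2222  -0.4444  -0.2222  +0.1111  +0.0000]
|λ(T)| sorted: 0.3199, 0.1906, 0.1906, 0.1766, 0.1356, 0.1356.
ρ = 0.3199; 0.3199 < 1 ⇒ converges.

0.3199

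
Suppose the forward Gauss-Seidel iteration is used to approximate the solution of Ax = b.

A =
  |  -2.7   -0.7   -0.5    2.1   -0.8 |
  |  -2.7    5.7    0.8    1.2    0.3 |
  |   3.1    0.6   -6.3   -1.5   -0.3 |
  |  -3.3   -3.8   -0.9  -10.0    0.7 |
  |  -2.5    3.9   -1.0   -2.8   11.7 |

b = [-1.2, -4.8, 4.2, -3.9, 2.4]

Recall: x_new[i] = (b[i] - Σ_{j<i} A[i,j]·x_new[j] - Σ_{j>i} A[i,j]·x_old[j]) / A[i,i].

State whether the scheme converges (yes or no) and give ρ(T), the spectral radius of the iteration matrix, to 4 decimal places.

A = D + L + U where D = diag(-2.7, 5.7, -6.3, -10, 11.7).
T_GS = -(D+L)⁻¹U: row 0 first, T[0,3] = -(2.1)/(-2.7) = +0.7778; later rows by forward substitution.
  T[0,:] = [+0.0000  -0.2593  -0.1852  +0.7778  -0.2963]
  T[1,:] = [+0.0000  -0.1228  -0.2281  +0.1579  -0.1930]
  T[2,:] = [+0.0000  -0.1393  -0.1128  +0.1597  -0.2118]
  T[3,:] = [+0.0000  +0.1448  +0.1579  -0.3310  +0.2602]
  T[4,:] = [+0.0000  +0.0083  +0.0646  +0.0480  +0.0452]
|roots of det(T-λI)|: 0.5351, 0.0755, 0.0566, 0.0566, 0.0000.
ρ(T) = max|λ| = 0.5351; 0.5351 < 1 ⇒ converges.

yes, ρ = 0.5351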